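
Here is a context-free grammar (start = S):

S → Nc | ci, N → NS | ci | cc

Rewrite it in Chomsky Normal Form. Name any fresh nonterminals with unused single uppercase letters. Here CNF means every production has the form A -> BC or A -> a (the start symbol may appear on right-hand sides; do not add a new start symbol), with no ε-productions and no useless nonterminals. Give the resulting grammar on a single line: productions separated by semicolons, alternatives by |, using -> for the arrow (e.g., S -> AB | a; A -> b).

S -> AB | NA; A -> c; B -> i; N -> AA | AB | NS

No ε-productions.
No unit productions to eliminate.
TERM: introduce A -> c, B -> i and substitute in every rule of length ≥2.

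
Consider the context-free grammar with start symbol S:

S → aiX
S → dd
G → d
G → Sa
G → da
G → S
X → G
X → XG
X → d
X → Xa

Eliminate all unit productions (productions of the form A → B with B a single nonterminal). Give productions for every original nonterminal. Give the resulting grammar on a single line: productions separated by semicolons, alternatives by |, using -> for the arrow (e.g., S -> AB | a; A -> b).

Unit productions: G->S, X->G.
Unit pairs (A ⇒* B via units): (G,S), (X,G), (X,S).
S: inherits non-unit rules of {S} → aiX | dd.
G: inherits non-unit rules of {G, S} → Sa | aiX | d | da | dd.
X: inherits non-unit rules of {G, S, X} → Sa | XG | Xa | aiX | d | da | dd.

S -> dd | aiX; G -> d | Sa | da | dd | aiX; X -> d | Sa | XG | Xa | da | dd | aiX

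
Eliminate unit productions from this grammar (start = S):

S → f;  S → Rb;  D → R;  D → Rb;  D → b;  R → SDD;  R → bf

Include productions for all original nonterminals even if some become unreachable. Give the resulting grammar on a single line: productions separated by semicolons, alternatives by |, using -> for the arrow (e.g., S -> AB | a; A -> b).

Unit productions: D->R.
Unit pairs (A ⇒* B via units): (D,R).
S: inherits non-unit rules of {S} → Rb | f.
D: inherits non-unit rules of {D, R} → Rb | SDD | b | bf.
R: inherits non-unit rules of {R} → SDD | bf.

S -> f | Rb; D -> b | Rb | bf | SDD; R -> bf | SDD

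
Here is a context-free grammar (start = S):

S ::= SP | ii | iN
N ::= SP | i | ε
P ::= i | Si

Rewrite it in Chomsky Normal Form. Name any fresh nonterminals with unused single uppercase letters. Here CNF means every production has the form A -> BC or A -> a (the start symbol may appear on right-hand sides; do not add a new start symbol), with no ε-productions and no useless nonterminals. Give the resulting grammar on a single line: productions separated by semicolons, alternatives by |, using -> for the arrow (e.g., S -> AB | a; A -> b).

S -> i | AA | AN | SP; A -> i; N -> i | SP; P -> i | SA

Nullable: {N}; after ε-elimination: S -> i | SP | iN | ii; N -> i | SP; P -> i | Si.
No unit productions to eliminate.
TERM: introduce A -> i and substitute in every rule of length ≥2.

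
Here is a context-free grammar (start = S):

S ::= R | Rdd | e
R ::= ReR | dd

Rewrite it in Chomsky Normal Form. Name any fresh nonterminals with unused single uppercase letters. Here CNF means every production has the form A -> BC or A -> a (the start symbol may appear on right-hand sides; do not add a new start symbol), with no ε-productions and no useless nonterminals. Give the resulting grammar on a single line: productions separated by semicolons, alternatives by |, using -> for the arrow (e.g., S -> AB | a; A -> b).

S -> e | BB | RD | RE; A -> e; B -> d; C -> AR; D -> AR; E -> BB; R -> BB | RC

No ε-productions.
After unit-elimination: S -> e | dd | Rdd | ReR; R -> dd | ReR.
TERM: introduce B -> d, A -> e and substitute in every rule of length ≥2.
BIN: R -> RAR becomes R -> RC, C -> AR; S -> RAR becomes S -> RD, D -> AR; S -> RBB becomes S -> RE, E -> BB.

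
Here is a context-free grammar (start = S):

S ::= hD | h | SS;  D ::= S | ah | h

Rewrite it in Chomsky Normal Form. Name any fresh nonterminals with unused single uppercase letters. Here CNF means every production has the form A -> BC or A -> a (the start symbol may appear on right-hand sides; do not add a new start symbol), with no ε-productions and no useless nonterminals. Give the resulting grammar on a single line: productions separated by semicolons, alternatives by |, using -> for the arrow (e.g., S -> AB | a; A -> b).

No ε-productions.
After unit-elimination: S -> h | SS | hD; D -> h | SS | ah | hD.
TERM: introduce A -> a, B -> h and substitute in every rule of length ≥2.

S -> h | BD | SS; A -> a; B -> h; D -> h | AB | BD | SS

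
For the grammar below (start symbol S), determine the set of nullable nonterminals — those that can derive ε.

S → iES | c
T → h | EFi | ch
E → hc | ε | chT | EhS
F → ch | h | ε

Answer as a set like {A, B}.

Directly nullable (have an ε-rule): {E, F}.
Not nullable: S, T — each has a terminal in every rule's right-hand side or depends on a non-nullable symbol.

{E, F}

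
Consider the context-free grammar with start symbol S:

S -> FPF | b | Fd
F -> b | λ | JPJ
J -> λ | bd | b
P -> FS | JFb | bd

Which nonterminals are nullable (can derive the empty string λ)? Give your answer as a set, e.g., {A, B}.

{F, J}

Directly nullable (have an ε-rule): {F, J}.
Not nullable: P, S — each has a terminal in every rule's right-hand side or depends on a non-nullable symbol.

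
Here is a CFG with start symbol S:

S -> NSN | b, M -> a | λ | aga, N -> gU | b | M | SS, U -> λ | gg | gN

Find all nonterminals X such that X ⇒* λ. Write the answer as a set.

Directly nullable (have an ε-rule): {M, U}.
N is nullable via N -> M (every symbol on the right is already known nullable).
Not nullable: S — each has a terminal in every rule's right-hand side or depends on a non-nullable symbol.

{M, N, U}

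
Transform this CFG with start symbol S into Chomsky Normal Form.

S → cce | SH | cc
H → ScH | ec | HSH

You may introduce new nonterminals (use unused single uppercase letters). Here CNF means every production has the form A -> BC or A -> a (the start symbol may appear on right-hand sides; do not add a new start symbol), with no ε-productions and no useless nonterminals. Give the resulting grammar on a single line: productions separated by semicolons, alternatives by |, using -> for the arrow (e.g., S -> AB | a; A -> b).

S -> AA | AE | SH; A -> c; B -> e; C -> SH; D -> AH; E -> AB; H -> BA | HC | SD

No ε-productions.
No unit productions to eliminate.
TERM: introduce A -> c, B -> e and substitute in every rule of length ≥2.
BIN: H -> HSH becomes H -> HC, C -> SH; H -> SAH becomes H -> SD, D -> AH; S -> AAB becomes S -> AE, E -> AB.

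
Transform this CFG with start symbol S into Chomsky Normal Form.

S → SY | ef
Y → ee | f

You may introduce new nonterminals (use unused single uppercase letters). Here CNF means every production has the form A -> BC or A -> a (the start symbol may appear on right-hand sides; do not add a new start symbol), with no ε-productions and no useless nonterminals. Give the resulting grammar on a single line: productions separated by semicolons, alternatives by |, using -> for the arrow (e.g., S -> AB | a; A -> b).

S -> AB | SY; A -> e; B -> f; Y -> f | AA

No ε-productions.
No unit productions to eliminate.
TERM: introduce A -> e, B -> f and substitute in every rule of length ≥2.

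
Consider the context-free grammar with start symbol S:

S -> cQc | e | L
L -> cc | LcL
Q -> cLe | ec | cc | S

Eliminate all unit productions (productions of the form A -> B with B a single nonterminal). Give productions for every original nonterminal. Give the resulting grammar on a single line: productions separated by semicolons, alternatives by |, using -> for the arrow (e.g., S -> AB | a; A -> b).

S -> e | cc | LcL | cQc; L -> cc | LcL; Q -> e | cc | ec | LcL | cLe | cQc

Unit productions: Q->S, S->L.
Unit pairs (A ⇒* B via units): (Q,L), (Q,S), (S,L).
S: inherits non-unit rules of {L, S} → LcL | cQc | cc | e.
L: inherits non-unit rules of {L} → LcL | cc.
Q: inherits non-unit rules of {L, Q, S} → LcL | cLe | cQc | cc | e | ec.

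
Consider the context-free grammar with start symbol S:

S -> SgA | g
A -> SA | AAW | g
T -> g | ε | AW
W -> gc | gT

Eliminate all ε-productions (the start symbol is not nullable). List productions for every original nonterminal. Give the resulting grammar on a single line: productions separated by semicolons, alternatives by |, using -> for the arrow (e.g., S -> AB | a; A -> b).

Nullable set: {T}.
Drop T -> ε.
W -> gT: T nullable, giving g | gT.
Unchanged (no nullable symbols): S -> SgA; S -> g; A -> AAW; A -> SA; A -> g; T -> AW; T -> g; W -> gc.

S -> g | SgA; A -> g | SA | AAW; T -> g | AW; W -> g | gT | gc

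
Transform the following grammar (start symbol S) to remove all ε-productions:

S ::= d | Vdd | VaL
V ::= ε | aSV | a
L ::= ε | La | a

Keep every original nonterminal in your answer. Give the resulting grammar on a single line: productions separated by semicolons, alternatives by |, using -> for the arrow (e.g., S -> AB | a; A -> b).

S -> a | d | Va | aL | dd | VaL | Vdd; L -> a | La; V -> a | aS | aSV

Nullable set: {L, V}.
S -> VaL: V, L nullable, giving Va | VaL | a | aL.
S -> Vdd: V nullable, giving Vdd | dd.
Drop L -> ε.
L -> La: L nullable, giving La | a.
Drop V -> ε.
V -> aSV: V nullable, giving aS | aSV.
Unchanged (no nullable symbols): S -> d; L -> a; V -> a.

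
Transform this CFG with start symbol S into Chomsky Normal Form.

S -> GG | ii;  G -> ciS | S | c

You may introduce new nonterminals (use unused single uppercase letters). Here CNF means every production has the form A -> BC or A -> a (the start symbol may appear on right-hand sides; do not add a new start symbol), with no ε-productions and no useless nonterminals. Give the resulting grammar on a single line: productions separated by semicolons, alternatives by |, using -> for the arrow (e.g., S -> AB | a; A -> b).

S -> BB | GG; A -> c; B -> i; C -> BS; G -> c | AC | BB | GG

No ε-productions.
After unit-elimination: S -> GG | ii; G -> c | GG | ii | ciS.
TERM: introduce A -> c, B -> i and substitute in every rule of length ≥2.
BIN: G -> ABS becomes G -> AC, C -> BS.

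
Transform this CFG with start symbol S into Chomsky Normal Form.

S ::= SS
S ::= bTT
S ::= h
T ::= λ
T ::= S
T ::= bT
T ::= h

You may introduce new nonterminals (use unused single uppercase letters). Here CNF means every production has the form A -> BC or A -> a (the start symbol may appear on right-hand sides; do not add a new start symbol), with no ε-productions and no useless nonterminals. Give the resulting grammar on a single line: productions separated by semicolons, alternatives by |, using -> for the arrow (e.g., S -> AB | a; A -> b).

S -> b | h | AB | AT | SS; A -> b; B -> TT; C -> TT; T -> b | h | AC | AT | SS

Nullable: {T}; after ε-elimination: S -> b | h | SS | bT | bTT; T -> S | b | h | bT.
After unit-elimination: S -> b | h | SS | bT | bTT; T -> b | h | SS | bT | bTT.
TERM: introduce A -> b and substitute in every rule of length ≥2.
BIN: S -> ATT becomes S -> AB, B -> TT; T -> ATT becomes T -> AC, C -> TT.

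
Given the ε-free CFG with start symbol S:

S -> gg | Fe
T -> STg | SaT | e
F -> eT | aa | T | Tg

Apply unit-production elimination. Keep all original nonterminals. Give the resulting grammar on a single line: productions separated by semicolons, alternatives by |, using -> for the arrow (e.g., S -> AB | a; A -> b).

S -> Fe | gg; F -> e | Tg | aa | eT | STg | SaT; T -> e | STg | SaT

Unit productions: F->T.
Unit pairs (A ⇒* B via units): (F,T).
S: inherits non-unit rules of {S} → Fe | gg.
F: inherits non-unit rules of {F, T} → STg | SaT | Tg | aa | e | eT.
T: inherits non-unit rules of {T} → STg | SaT | e.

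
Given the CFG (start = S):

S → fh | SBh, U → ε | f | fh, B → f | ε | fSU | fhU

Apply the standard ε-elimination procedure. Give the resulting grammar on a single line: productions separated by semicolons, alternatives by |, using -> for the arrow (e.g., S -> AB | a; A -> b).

S -> Sh | fh | SBh; B -> f | fS | fh | fSU | fhU; U -> f | fh

Nullable set: {B, U}.
S -> SBh: B nullable, giving SBh | Sh.
Drop B -> ε.
B -> fSU: U nullable, giving fS | fSU.
B -> fhU: U nullable, giving fh | fhU.
Drop U -> ε.
Unchanged (no nullable symbols): S -> fh; B -> f; U -> f; U -> fh.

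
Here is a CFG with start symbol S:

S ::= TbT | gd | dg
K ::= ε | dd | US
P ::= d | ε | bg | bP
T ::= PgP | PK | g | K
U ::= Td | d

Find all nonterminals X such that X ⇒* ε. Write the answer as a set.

{K, P, T}

Directly nullable (have an ε-rule): {K, P}.
T is nullable via T -> K (every symbol on the right is already known nullable).
Not nullable: S, U — each has a terminal in every rule's right-hand side or depends on a non-nullable symbol.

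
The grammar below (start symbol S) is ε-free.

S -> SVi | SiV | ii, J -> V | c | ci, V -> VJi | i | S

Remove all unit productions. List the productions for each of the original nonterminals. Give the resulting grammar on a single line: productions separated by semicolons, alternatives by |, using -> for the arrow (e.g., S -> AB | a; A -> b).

S -> ii | SVi | SiV; J -> c | i | ci | ii | SVi | SiV | VJi; V -> i | ii | SVi | SiV | VJi

Unit productions: J->V, V->S.
Unit pairs (A ⇒* B via units): (J,S), (J,V), (V,S).
S: inherits non-unit rules of {S} → SVi | SiV | ii.
J: inherits non-unit rules of {J, S, V} → SVi | SiV | VJi | c | ci | i | ii.
V: inherits non-unit rules of {S, V} → SVi | SiV | VJi | i | ii.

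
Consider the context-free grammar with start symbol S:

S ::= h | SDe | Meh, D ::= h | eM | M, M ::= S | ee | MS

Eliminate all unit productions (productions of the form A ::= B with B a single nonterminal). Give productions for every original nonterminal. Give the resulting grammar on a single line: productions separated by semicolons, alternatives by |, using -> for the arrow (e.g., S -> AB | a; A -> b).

S -> h | Meh | SDe; D -> h | MS | eM | ee | Meh | SDe; M -> h | MS | ee | Meh | SDe

Unit productions: D->M, M->S.
Unit pairs (A ⇒* B via units): (D,M), (D,S), (M,S).
S: inherits non-unit rules of {S} → Meh | SDe | h.
D: inherits non-unit rules of {D, M, S} → MS | Meh | SDe | eM | ee | h.
M: inherits non-unit rules of {M, S} → MS | Meh | SDe | ee | h.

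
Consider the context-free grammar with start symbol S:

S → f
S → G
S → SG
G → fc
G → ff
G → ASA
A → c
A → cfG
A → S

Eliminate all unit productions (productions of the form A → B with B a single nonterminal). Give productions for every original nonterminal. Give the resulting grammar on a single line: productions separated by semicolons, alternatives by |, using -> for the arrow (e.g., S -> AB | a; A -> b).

Unit productions: A->S, S->G.
Unit pairs (A ⇒* B via units): (A,G), (A,S), (S,G).
S: inherits non-unit rules of {G, S} → ASA | SG | f | fc | ff.
A: inherits non-unit rules of {A, G, S} → ASA | SG | c | cfG | f | fc | ff.
G: inherits non-unit rules of {G} → ASA | fc | ff.

S -> f | SG | fc | ff | ASA; A -> c | f | SG | fc | ff | ASA | cfG; G -> fc | ff | ASA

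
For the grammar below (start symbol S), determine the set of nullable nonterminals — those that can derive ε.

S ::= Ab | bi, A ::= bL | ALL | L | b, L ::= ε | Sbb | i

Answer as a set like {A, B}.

Directly nullable (have an ε-rule): {L}.
A is nullable via A -> L (every symbol on the right is already known nullable).
Not nullable: S — each has a terminal in every rule's right-hand side or depends on a non-nullable symbol.

{A, L}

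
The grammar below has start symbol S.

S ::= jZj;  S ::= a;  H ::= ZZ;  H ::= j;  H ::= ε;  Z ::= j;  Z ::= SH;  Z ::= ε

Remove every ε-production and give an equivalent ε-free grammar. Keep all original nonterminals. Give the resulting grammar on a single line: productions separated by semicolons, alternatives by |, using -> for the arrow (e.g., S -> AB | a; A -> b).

Nullable set: {H, Z}.
S -> jZj: Z nullable, giving jZj | jj.
Drop H -> ε.
H -> ZZ: Z, Z nullable, giving Z | ZZ.
Drop Z -> ε.
Z -> SH: H nullable, giving S | SH.
Unchanged (no nullable symbols): S -> a; H -> j; Z -> j.

S -> a | jj | jZj; H -> Z | j | ZZ; Z -> S | j | SH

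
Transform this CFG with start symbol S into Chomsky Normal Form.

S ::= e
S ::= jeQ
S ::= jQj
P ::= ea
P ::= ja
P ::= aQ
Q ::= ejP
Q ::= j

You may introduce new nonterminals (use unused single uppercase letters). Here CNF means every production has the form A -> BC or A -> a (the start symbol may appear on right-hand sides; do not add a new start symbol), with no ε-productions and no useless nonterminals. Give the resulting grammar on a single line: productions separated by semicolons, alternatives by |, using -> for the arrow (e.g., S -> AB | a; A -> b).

No ε-productions.
No unit productions to eliminate.
TERM: introduce A -> a, B -> e, C -> j and substitute in every rule of length ≥2.
BIN: Q -> BCP becomes Q -> BD, D -> CP; S -> CBQ becomes S -> CE, E -> BQ; S -> CQC becomes S -> CF, F -> QC.

S -> e | CE | CF; A -> a; B -> e; C -> j; D -> CP; E -> BQ; F -> QC; P -> AQ | BA | CA; Q -> j | BD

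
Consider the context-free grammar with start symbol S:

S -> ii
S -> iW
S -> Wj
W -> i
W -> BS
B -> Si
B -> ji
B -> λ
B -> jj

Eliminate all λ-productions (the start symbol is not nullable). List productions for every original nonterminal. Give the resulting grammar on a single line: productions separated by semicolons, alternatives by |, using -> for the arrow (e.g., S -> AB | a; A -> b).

Nullable set: {B}.
Drop B -> λ.
W -> BS: B nullable, giving BS | S.
Unchanged (no nullable symbols): S -> Wj; S -> iW; S -> ii; B -> Si; B -> ji; B -> jj; W -> i.

S -> Wj | iW | ii; B -> Si | ji | jj; W -> S | i | BS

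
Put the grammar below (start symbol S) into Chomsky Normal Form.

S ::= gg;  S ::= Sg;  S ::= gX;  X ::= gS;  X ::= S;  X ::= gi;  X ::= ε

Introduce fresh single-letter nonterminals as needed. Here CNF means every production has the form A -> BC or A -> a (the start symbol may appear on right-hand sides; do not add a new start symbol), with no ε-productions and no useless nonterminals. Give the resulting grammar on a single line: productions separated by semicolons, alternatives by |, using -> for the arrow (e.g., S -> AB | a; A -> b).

S -> g | AA | AX | SA; A -> g; B -> i; X -> g | AA | AB | AS | AX | SA

Nullable: {X}; after ε-elimination: S -> g | Sg | gX | gg; X -> S | gS | gi.
After unit-elimination: S -> g | Sg | gX | gg; X -> g | Sg | gS | gX | gg | gi.
TERM: introduce A -> g, B -> i and substitute in every rule of length ≥2.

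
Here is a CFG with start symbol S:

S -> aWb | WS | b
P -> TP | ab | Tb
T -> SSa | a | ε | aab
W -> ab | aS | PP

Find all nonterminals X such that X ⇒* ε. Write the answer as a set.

{T}

Directly nullable (have an ε-rule): {T}.
Not nullable: P, S, W — each has a terminal in every rule's right-hand side or depends on a non-nullable symbol.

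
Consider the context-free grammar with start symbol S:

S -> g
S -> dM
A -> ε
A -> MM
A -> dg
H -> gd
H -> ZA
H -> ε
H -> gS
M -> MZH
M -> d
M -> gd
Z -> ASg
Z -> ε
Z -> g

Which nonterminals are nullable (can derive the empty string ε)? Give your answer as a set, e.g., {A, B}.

{A, H, Z}

Directly nullable (have an ε-rule): {A, H, Z}.
Not nullable: M, S — each has a terminal in every rule's right-hand side or depends on a non-nullable symbol.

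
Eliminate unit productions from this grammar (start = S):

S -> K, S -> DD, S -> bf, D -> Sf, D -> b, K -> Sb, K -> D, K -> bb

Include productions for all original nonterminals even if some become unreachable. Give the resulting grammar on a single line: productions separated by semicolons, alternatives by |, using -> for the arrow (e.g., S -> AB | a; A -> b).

S -> b | DD | Sb | Sf | bb | bf; D -> b | Sf; K -> b | Sb | Sf | bb

Unit productions: K->D, S->K.
Unit pairs (A ⇒* B via units): (K,D), (S,D), (S,K).
S: inherits non-unit rules of {D, K, S} → DD | Sb | Sf | b | bb | bf.
D: inherits non-unit rules of {D} → Sf | b.
K: inherits non-unit rules of {D, K} → Sb | Sf | b | bb.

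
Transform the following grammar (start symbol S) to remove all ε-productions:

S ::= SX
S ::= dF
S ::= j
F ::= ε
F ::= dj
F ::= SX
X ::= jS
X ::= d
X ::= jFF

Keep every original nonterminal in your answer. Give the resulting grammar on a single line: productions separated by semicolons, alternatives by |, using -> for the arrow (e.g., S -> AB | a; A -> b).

S -> d | j | SX | dF; F -> SX | dj; X -> d | j | jF | jS | jFF

Nullable set: {F}.
S -> dF: F nullable, giving d | dF.
Drop F -> ε.
X -> jFF: F, F nullable, giving j | jF | jFF.
Unchanged (no nullable symbols): S -> SX; S -> j; F -> SX; F -> dj; X -> d; X -> jS.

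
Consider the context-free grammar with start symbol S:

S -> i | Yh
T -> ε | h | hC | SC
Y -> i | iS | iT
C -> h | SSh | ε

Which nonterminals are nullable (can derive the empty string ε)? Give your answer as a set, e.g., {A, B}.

{C, T}

Directly nullable (have an ε-rule): {C, T}.
Not nullable: S, Y — each has a terminal in every rule's right-hand side or depends on a non-nullable symbol.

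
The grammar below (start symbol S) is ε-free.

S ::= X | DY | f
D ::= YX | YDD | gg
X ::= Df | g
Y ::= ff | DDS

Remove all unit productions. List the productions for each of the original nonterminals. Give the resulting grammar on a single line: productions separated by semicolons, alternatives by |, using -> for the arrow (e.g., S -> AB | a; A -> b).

Unit productions: S->X.
Unit pairs (A ⇒* B via units): (S,X).
S: inherits non-unit rules of {S, X} → DY | Df | f | g.
D: inherits non-unit rules of {D} → YDD | YX | gg.
X: inherits non-unit rules of {X} → Df | g.
Y: inherits non-unit rules of {Y} → DDS | ff.

S -> f | g | DY | Df; D -> YX | gg | YDD; X -> g | Df; Y -> ff | DDS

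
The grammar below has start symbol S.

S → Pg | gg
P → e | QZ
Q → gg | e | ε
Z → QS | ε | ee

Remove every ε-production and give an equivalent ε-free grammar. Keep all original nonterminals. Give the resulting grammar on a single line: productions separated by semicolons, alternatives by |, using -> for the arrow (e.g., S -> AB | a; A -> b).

Nullable set: {P, Q, Z}.
S -> Pg: P nullable, giving Pg | g.
P -> QZ: Q, Z nullable, giving Q | QZ | Z.
Drop Q -> ε.
Drop Z -> ε.
Z -> QS: Q nullable, giving QS | S.
Unchanged (no nullable symbols): S -> gg; P -> e; Q -> e; Q -> gg; Z -> ee.

S -> g | Pg | gg; P -> Q | Z | e | QZ; Q -> e | gg; Z -> S | QS | ee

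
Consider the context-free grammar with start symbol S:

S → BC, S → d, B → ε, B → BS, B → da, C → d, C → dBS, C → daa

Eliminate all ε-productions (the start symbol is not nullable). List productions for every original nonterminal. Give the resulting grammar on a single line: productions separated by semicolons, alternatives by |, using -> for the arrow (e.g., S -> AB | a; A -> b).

S -> C | d | BC; B -> S | BS | da; C -> d | dS | dBS | daa

Nullable set: {B}.
S -> BC: B nullable, giving BC | C.
Drop B -> ε.
B -> BS: B nullable, giving BS | S.
C -> dBS: B nullable, giving dBS | dS.
Unchanged (no nullable symbols): S -> d; B -> da; C -> d; C -> daa.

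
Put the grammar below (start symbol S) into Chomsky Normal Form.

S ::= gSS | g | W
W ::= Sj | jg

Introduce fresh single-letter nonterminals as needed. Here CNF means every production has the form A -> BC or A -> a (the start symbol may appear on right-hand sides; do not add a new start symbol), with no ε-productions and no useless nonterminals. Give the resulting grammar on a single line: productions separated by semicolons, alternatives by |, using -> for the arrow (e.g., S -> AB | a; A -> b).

S -> g | AB | BC | SA; A -> j; B -> g; C -> SS

No ε-productions.
After unit-elimination: S -> g | Sj | jg | gSS; W -> Sj | jg.
TERM: introduce B -> g, A -> j and substitute in every rule of length ≥2.
BIN: S -> BSS becomes S -> BC, C -> SS.
Drop unreachable/unproductive: W.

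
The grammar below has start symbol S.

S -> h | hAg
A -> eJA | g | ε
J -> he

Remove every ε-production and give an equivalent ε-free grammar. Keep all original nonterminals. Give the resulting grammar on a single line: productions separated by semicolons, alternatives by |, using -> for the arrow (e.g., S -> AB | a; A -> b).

S -> h | hg | hAg; A -> g | eJ | eJA; J -> he

Nullable set: {A}.
S -> hAg: A nullable, giving hAg | hg.
Drop A -> ε.
A -> eJA: A nullable, giving eJ | eJA.
Unchanged (no nullable symbols): S -> h; A -> g; J -> he.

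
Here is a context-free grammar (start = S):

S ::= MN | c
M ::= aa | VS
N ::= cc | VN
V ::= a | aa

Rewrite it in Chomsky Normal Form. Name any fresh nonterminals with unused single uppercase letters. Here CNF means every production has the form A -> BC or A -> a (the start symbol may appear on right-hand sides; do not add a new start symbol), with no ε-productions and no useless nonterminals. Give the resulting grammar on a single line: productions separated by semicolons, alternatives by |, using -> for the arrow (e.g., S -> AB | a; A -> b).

S -> c | MN; A -> a; B -> c; M -> AA | VS; N -> BB | VN; V -> a | AA

No ε-productions.
No unit productions to eliminate.
TERM: introduce A -> a, B -> c and substitute in every rule of length ≥2.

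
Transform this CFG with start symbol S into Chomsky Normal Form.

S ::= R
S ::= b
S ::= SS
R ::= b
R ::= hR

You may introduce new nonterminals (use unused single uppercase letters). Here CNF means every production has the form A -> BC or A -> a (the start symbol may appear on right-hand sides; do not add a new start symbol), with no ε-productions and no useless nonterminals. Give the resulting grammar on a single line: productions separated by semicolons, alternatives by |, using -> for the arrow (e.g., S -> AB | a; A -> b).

No ε-productions.
After unit-elimination: S -> b | SS | hR; R -> b | hR.
TERM: introduce A -> h and substitute in every rule of length ≥2.

S -> b | AR | SS; A -> h; R -> b | AR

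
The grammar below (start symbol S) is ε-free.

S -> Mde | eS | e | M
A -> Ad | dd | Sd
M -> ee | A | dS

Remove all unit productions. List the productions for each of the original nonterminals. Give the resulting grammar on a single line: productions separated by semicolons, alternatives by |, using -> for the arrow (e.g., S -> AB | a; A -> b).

Unit productions: M->A, S->M.
Unit pairs (A ⇒* B via units): (M,A), (S,A), (S,M).
S: inherits non-unit rules of {A, M, S} → Ad | Mde | Sd | dS | dd | e | eS | ee.
A: inherits non-unit rules of {A} → Ad | Sd | dd.
M: inherits non-unit rules of {A, M} → Ad | Sd | dS | dd | ee.

S -> e | Ad | Sd | dS | dd | eS | ee | Mde; A -> Ad | Sd | dd; M -> Ad | Sd | dS | dd | ee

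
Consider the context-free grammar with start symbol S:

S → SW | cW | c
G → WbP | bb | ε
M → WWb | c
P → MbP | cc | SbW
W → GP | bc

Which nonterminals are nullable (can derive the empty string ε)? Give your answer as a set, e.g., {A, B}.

Directly nullable (have an ε-rule): {G}.
Not nullable: M, P, S, W — each has a terminal in every rule's right-hand side or depends on a non-nullable symbol.

{G}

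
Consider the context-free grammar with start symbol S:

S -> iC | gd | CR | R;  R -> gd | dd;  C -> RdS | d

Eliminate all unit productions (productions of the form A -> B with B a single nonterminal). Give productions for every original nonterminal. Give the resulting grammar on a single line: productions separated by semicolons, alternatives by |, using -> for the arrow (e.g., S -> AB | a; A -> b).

Unit productions: S->R.
Unit pairs (A ⇒* B via units): (S,R).
S: inherits non-unit rules of {R, S} → CR | dd | gd | iC.
C: inherits non-unit rules of {C} → RdS | d.
R: inherits non-unit rules of {R} → dd | gd.

S -> CR | dd | gd | iC; C -> d | RdS; R -> dd | gd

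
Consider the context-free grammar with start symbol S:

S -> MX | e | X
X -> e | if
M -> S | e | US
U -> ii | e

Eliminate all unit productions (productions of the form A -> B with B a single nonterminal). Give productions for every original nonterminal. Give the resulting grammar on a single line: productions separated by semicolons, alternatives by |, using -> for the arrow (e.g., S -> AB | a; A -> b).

S -> e | MX | if; M -> e | MX | US | if; U -> e | ii; X -> e | if

Unit productions: M->S, S->X.
Unit pairs (A ⇒* B via units): (M,S), (M,X), (S,X).
S: inherits non-unit rules of {S, X} → MX | e | if.
M: inherits non-unit rules of {M, S, X} → MX | US | e | if.
U: inherits non-unit rules of {U} → e | ii.
X: inherits non-unit rules of {X} → e | if.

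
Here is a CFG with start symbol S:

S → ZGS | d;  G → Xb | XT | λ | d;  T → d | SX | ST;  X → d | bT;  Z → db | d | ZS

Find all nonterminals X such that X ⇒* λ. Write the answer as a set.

{G}

Directly nullable (have an ε-rule): {G}.
Not nullable: S, T, X, Z — each has a terminal in every rule's right-hand side or depends on a non-nullable symbol.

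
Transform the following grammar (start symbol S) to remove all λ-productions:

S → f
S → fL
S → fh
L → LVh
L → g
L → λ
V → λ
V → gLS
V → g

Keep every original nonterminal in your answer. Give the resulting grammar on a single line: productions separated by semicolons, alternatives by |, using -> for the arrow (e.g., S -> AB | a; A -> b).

Nullable set: {L, V}.
S -> fL: L nullable, giving f | fL.
Drop L -> λ.
L -> LVh: L, V nullable, giving LVh | Lh | Vh | h.
Drop V -> λ.
V -> gLS: L nullable, giving gLS | gS.
Unchanged (no nullable symbols): S -> f; S -> fh; L -> g; V -> g.

S -> f | fL | fh; L -> g | h | Lh | Vh | LVh; V -> g | gS | gLS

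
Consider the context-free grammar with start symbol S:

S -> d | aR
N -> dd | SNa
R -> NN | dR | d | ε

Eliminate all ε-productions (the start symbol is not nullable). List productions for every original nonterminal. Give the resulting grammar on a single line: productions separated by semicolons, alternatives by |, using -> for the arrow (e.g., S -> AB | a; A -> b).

S -> a | d | aR; N -> dd | SNa; R -> d | NN | dR

Nullable set: {R}.
S -> aR: R nullable, giving a | aR.
Drop R -> ε.
R -> dR: R nullable, giving d | dR.
Unchanged (no nullable symbols): S -> d; N -> SNa; N -> dd; R -> NN; R -> d.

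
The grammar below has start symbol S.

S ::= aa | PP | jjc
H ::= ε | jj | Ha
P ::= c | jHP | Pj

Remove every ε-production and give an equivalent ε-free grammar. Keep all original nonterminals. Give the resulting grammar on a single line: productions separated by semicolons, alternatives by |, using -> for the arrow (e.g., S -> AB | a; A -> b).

S -> PP | aa | jjc; H -> a | Ha | jj; P -> c | Pj | jP | jHP

Nullable set: {H}.
Drop H -> ε.
H -> Ha: H nullable, giving Ha | a.
P -> jHP: H nullable, giving jHP | jP.
Unchanged (no nullable symbols): S -> PP; S -> aa; S -> jjc; H -> jj; P -> Pj; P -> c.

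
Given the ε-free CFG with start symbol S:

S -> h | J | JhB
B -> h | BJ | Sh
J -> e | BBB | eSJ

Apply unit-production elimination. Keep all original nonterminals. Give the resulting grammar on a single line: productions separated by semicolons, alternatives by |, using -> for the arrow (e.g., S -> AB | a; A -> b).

Unit productions: S->J.
Unit pairs (A ⇒* B via units): (S,J).
S: inherits non-unit rules of {J, S} → BBB | JhB | e | eSJ | h.
B: inherits non-unit rules of {B} → BJ | Sh | h.
J: inherits non-unit rules of {J} → BBB | e | eSJ.

S -> e | h | BBB | JhB | eSJ; B -> h | BJ | Sh; J -> e | BBB | eSJ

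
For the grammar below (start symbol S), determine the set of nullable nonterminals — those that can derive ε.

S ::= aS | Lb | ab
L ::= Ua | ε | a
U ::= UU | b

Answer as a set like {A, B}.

{L}

Directly nullable (have an ε-rule): {L}.
Not nullable: S, U — each has a terminal in every rule's right-hand side or depends on a non-nullable symbol.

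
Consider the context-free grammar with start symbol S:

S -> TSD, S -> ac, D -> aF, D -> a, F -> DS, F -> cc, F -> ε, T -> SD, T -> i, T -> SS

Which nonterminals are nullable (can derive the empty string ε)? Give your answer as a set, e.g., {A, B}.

Directly nullable (have an ε-rule): {F}.
Not nullable: D, S, T — each has a terminal in every rule's right-hand side or depends on a non-nullable symbol.

{F}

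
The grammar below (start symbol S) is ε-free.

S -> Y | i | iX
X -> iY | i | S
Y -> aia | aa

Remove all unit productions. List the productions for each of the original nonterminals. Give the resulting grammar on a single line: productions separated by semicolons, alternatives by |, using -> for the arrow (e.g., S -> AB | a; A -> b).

Unit productions: S->Y, X->S.
Unit pairs (A ⇒* B via units): (S,Y), (X,S), (X,Y).
S: inherits non-unit rules of {S, Y} → aa | aia | i | iX.
X: inherits non-unit rules of {S, X, Y} → aa | aia | i | iX | iY.
Y: inherits non-unit rules of {Y} → aa | aia.

S -> i | aa | iX | aia; X -> i | aa | iX | iY | aia; Y -> aa | aia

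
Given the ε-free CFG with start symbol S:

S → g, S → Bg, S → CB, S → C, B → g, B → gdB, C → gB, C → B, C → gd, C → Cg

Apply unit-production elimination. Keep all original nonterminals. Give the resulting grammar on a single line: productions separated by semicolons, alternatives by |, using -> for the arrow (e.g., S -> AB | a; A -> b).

Unit productions: C->B, S->C.
Unit pairs (A ⇒* B via units): (C,B), (S,B), (S,C).
S: inherits non-unit rules of {B, C, S} → Bg | CB | Cg | g | gB | gd | gdB.
B: inherits non-unit rules of {B} → g | gdB.
C: inherits non-unit rules of {B, C} → Cg | g | gB | gd | gdB.

S -> g | Bg | CB | Cg | gB | gd | gdB; B -> g | gdB; C -> g | Cg | gB | gd | gdB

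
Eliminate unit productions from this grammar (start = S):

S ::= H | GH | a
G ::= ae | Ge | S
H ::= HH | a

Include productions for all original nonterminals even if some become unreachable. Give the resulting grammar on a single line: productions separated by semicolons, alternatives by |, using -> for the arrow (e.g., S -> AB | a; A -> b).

S -> a | GH | HH; G -> a | GH | Ge | HH | ae; H -> a | HH

Unit productions: G->S, S->H.
Unit pairs (A ⇒* B via units): (G,H), (G,S), (S,H).
S: inherits non-unit rules of {H, S} → GH | HH | a.
G: inherits non-unit rules of {G, H, S} → GH | Ge | HH | a | ae.
H: inherits non-unit rules of {H} → HH | a.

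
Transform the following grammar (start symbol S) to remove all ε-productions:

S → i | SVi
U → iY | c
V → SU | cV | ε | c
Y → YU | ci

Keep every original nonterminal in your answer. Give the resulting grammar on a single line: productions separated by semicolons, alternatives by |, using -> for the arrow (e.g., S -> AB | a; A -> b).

Nullable set: {V}.
S -> SVi: V nullable, giving SVi | Si.
Drop V -> ε.
V -> cV: V nullable, giving c | cV.
Unchanged (no nullable symbols): S -> i; U -> c; U -> iY; V -> SU; V -> c; Y -> YU; Y -> ci.

S -> i | Si | SVi; U -> c | iY; V -> c | SU | cV; Y -> YU | ci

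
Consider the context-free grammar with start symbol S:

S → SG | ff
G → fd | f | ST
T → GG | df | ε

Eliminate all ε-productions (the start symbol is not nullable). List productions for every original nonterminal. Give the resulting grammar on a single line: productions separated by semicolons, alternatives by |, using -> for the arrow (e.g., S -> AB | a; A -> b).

Nullable set: {T}.
G -> ST: T nullable, giving S | ST.
Drop T -> ε.
Unchanged (no nullable symbols): S -> SG; S -> ff; G -> f; G -> fd; T -> GG; T -> df.

S -> SG | ff; G -> S | f | ST | fd; T -> GG | df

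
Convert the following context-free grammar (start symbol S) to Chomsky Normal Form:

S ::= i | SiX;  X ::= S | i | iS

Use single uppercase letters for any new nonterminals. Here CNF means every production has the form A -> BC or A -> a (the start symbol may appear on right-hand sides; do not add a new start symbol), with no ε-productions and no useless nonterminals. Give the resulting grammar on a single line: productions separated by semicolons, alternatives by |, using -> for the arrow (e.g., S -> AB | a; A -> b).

No ε-productions.
After unit-elimination: S -> i | SiX; X -> i | iS | SiX.
TERM: introduce A -> i and substitute in every rule of length ≥2.
BIN: S -> SAX becomes S -> SB, B -> AX; X -> SAX becomes X -> SC, C -> AX.

S -> i | SB; A -> i; B -> AX; C -> AX; X -> i | AS | SC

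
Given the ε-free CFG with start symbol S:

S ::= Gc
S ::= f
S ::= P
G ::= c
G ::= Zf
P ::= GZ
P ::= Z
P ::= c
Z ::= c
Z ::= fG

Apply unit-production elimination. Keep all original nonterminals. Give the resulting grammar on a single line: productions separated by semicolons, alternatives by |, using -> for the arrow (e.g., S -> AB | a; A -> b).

Unit productions: P->Z, S->P.
Unit pairs (A ⇒* B via units): (P,Z), (S,P), (S,Z).
S: inherits non-unit rules of {P, S, Z} → GZ | Gc | c | f | fG.
G: inherits non-unit rules of {G} → Zf | c.
P: inherits non-unit rules of {P, Z} → GZ | c | fG.
Z: inherits non-unit rules of {Z} → c | fG.

S -> c | f | GZ | Gc | fG; G -> c | Zf; P -> c | GZ | fG; Z -> c | fG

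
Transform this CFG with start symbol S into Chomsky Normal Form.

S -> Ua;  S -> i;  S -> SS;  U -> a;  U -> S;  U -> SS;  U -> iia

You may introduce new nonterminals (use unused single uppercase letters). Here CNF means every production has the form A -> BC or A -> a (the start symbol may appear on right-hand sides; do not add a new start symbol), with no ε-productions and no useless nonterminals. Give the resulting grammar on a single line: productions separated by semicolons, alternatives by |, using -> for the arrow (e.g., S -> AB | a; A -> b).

S -> i | SS | UA; A -> a; B -> i; C -> BA; U -> a | i | BC | SS | UA

No ε-productions.
After unit-elimination: S -> i | SS | Ua; U -> a | i | SS | Ua | iia.
TERM: introduce A -> a, B -> i and substitute in every rule of length ≥2.
BIN: U -> BBA becomes U -> BC, C -> BA.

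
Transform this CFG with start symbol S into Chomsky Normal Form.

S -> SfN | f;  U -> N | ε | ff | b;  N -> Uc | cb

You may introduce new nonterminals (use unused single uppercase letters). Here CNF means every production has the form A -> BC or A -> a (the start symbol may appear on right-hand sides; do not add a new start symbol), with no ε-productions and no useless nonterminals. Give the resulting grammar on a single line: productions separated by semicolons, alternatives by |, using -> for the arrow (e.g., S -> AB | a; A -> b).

Nullable: {U}; after ε-elimination: S -> f | SfN; N -> c | Uc | cb; U -> N | b | ff.
After unit-elimination: S -> f | SfN; N -> c | Uc | cb; U -> b | c | Uc | cb | ff.
TERM: introduce B -> b, A -> c, C -> f and substitute in every rule of length ≥2.
BIN: S -> SCN becomes S -> SD, D -> CN.

S -> f | SD; A -> c; B -> b; C -> f; D -> CN; N -> c | AB | UA; U -> b | c | AB | CC | UA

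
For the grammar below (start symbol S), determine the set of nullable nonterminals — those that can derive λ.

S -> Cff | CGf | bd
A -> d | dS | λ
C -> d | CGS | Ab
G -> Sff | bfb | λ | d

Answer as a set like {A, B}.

Directly nullable (have an ε-rule): {A, G}.
Not nullable: C, S — each has a terminal in every rule's right-hand side or depends on a non-nullable symbol.

{A, G}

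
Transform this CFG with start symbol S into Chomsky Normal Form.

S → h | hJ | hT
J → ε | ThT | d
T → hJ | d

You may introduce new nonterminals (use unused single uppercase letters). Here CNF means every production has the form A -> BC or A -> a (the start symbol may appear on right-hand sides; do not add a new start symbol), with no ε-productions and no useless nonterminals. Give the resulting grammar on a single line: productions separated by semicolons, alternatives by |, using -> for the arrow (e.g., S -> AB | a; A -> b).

Nullable: {J}; after ε-elimination: S -> h | hJ | hT; J -> d | ThT; T -> d | h | hJ.
No unit productions to eliminate.
TERM: introduce A -> h and substitute in every rule of length ≥2.
BIN: J -> TAT becomes J -> TB, B -> AT.

S -> h | AJ | AT; A -> h; B -> AT; J -> d | TB; T -> d | h | AJ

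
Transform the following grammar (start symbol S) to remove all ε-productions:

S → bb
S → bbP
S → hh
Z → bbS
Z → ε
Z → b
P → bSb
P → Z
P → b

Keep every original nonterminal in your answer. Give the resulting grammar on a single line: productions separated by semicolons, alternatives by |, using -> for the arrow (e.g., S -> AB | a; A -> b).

S -> bb | hh | bbP; P -> Z | b | bSb; Z -> b | bbS

Nullable set: {P, Z}.
S -> bbP: P nullable, giving bb | bbP.
P -> Z: Z nullable, giving Z.
Drop Z -> ε.
Unchanged (no nullable symbols): S -> bb; S -> hh; P -> b; P -> bSb; Z -> b; Z -> bbS.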